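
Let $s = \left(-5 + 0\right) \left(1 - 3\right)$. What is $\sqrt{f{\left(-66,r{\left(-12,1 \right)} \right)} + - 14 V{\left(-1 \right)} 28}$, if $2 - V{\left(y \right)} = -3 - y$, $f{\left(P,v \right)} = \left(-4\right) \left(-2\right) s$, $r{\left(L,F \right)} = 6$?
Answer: $4 i \sqrt{93} \approx 38.575 i$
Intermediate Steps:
$s = 10$ ($s = \left(-5\right) \left(-2\right) = 10$)
$f{\left(P,v \right)} = 80$ ($f{\left(P,v \right)} = \left(-4\right) \left(-2\right) 10 = 8 \cdot 10 = 80$)
$V{\left(y \right)} = 5 + y$ ($V{\left(y \right)} = 2 - \left(-3 - y\right) = 2 + \left(3 + y\right) = 5 + y$)
$\sqrt{f{\left(-66,r{\left(-12,1 \right)} \right)} + - 14 V{\left(-1 \right)} 28} = \sqrt{80 + - 14 \left(5 - 1\right) 28} = \sqrt{80 + \left(-14\right) 4 \cdot 28} = \sqrt{80 - 1568} = \sqrt{-1488} = 4 i \sqrt{93}$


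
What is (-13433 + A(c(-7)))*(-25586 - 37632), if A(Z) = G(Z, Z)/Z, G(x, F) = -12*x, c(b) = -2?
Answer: 849966010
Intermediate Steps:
A(Z) = -12 (A(Z) = (-12*Z)/Z = -12)
(-13433 + A(c(-7)))*(-25586 - 37632) = (-13433 - 12)*(-25586 - 37632) = -13445*(-63218) = 849966010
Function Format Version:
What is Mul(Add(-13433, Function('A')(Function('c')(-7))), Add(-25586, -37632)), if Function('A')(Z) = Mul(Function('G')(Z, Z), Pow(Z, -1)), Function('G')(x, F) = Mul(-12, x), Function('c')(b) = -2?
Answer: 849966010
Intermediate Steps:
Function('A')(Z) = -12 (Function('A')(Z) = Mul(Mul(-12, Z), Pow(Z, -1)) = -12)
Mul(Add(-13433, Function('A')(Function('c')(-7))), Add(-25586, -37632)) = Mul(Add(-13433, -12), Add(-25586, -37632)) = Mul(-13445, -63218) = 849966010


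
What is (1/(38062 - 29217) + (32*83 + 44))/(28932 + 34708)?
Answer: 23881501/562895800 ≈ 0.042426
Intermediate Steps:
(1/(38062 - 29217) + (32*83 + 44))/(28932 + 34708) = (1/8845 + (2656 + 44))/63640 = (1/8845 + 2700)*(1/63640) = (23881501/8845)*(1/63640) = 23881501/562895800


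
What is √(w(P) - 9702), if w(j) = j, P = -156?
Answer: I*√9858 ≈ 99.287*I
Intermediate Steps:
√(w(P) - 9702) = √(-156 - 9702) = √(-9858) = I*√9858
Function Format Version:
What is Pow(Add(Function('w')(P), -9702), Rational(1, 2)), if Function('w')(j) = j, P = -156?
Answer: Mul(I, Pow(9858, Rational(1, 2))) ≈ Mul(99.287, I)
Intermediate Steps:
Pow(Add(Function('w')(P), -9702), Rational(1, 2)) = Pow(Add(-156, -9702), Rational(1, 2)) = Pow(-9858, Rational(1, 2)) = Mul(I, Pow(9858, Rational(1, 2)))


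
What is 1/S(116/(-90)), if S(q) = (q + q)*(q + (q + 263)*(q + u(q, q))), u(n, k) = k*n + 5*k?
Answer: 4100625/16811583272 ≈ 0.00024392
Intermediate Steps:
u(n, k) = 5*k + k*n
S(q) = 2*q*(q + (263 + q)*(q + q*(5 + q))) (S(q) = (q + q)*(q + (q + 263)*(q + q*(5 + q))) = (2*q)*(q + (263 + q)*(q + q*(5 + q))) = 2*q*(q + (263 + q)*(q + q*(5 + q))))
1/S(116/(-90)) = 1/(2*(116/(-90))**2*(1579 + (116/(-90))**2 + 269*(116/(-90)))) = 1/(2*(116*(-1/90))**2*(1579 + (116*(-1/90))**2 + 269*(116*(-1/90)))) = 1/(2*(-58/45)**2*(1579 + (-58/45)**2 + 269*(-58/45))) = 1/(2*(3364/2025)*(1579 + 3364/2025 - 15602/45)) = 1/(2*(3364/2025)*(2498749/2025)) = 1/(16811583272/4100625) = 4100625/16811583272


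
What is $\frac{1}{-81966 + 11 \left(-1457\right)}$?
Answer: $- \frac{1}{97993} \approx -1.0205 \cdot 10^{-5}$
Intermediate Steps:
$\frac{1}{-81966 + 11 \left(-1457\right)} = \frac{1}{-81966 - 16027} = \frac{1}{-97993} = - \frac{1}{97993}$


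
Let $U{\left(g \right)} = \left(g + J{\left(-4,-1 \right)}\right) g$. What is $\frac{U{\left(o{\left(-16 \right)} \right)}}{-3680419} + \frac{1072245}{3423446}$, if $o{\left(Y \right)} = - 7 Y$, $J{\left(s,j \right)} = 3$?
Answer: $\frac{3902216886175}{12599715703874} \approx 0.30971$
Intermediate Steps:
$U{\left(g \right)} = g \left(3 + g\right)$ ($U{\left(g \right)} = \left(g + 3\right) g = \left(3 + g\right) g = g \left(3 + g\right)$)
$\frac{U{\left(o{\left(-16 \right)} \right)}}{-3680419} + \frac{1072245}{3423446} = \frac{\left(-7\right) \left(-16\right) \left(3 - -112\right)}{-3680419} + \frac{1072245}{3423446} = 112 \left(3 + 112\right) \left(- \frac{1}{3680419}\right) + 1072245 \cdot \frac{1}{3423446} = 112 \cdot 115 \left(- \frac{1}{3680419}\right) + \frac{1072245}{3423446} = 12880 \left(- \frac{1}{3680419}\right) + \frac{1072245}{3423446} = - \frac{12880}{3680419} + \frac{1072245}{3423446} = \frac{3902216886175}{12599715703874}$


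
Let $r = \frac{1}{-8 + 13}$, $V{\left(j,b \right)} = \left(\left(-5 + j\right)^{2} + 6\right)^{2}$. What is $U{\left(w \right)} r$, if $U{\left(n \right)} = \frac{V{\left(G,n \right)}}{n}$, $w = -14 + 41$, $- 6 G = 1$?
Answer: $\frac{1385329}{174960} \approx 7.918$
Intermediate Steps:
$G = - \frac{1}{6}$ ($G = \left(- \frac{1}{6}\right) 1 = - \frac{1}{6} \approx -0.16667$)
$w = 27$
$V{\left(j,b \right)} = \left(6 + \left(-5 + j\right)^{2}\right)^{2}$
$U{\left(n \right)} = \frac{1385329}{1296 n}$ ($U{\left(n \right)} = \frac{\left(6 + \left(-5 - \frac{1}{6}\right)^{2}\right)^{2}}{n} = \frac{\left(6 + \left(- \frac{31}{6}\right)^{2}\right)^{2}}{n} = \frac{\left(6 + \frac{961}{36}\right)^{2}}{n} = \frac{\left(\frac{1177}{36}\right)^{2}}{n} = \frac{1385329}{1296 n}$)
$r = \frac{1}{5} \approx 0.2$
$U{\left(w \right)} r = \frac{1385329}{1296 \cdot 27} \cdot \frac{1}{5} = \frac{1385329}{1296} \cdot \frac{1}{27} \cdot \frac{1}{5} = \frac{1385329}{34992} \cdot \frac{1}{5} = \frac{1385329}{174960}$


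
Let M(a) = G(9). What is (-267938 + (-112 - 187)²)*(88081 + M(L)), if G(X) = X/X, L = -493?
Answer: -15725896034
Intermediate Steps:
G(X) = 1
M(a) = 1
(-267938 + (-112 - 187)²)*(88081 + M(L)) = (-267938 + (-112 - 187)²)*(88081 + 1) = (-267938 + (-299)²)*88082 = (-267938 + 89401)*88082 = -178537*88082 = -15725896034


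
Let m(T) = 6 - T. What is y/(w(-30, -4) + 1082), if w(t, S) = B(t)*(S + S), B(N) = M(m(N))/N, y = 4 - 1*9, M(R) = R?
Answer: -25/5458 ≈ -0.0045804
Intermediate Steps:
y = -5 (y = 4 - 9 = -5)
B(N) = (6 - N)/N
w(t, S) = 2*S*(6 - t)/t (w(t, S) = ((6 - t)/t)*(S + S) = ((6 - t)/t)*(2*S) = 2*S*(6 - t)/t)
y/(w(-30, -4) + 1082) = -5/(2*(-4)*(6 - 1*(-30))/(-30) + 1082) = -5/(2*(-4)*(-1/30)*(6 + 30) + 1082) = -5/(2*(-4)*(-1/30)*36 + 1082) = -5/(48/5 + 1082) = -5/(5458/5) = (5/5458)*(-5) = -25/5458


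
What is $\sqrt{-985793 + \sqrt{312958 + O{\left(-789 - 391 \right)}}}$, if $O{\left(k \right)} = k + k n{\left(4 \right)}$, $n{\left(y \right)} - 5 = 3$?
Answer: $\sqrt{-985793 + \sqrt{302338}} \approx 992.59 i$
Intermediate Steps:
$n{\left(y \right)} = 8$ ($n{\left(y \right)} = 5 + 3 = 8$)
$O{\left(k \right)} = 9 k$ ($O{\left(k \right)} = k + k 8 = k + 8 k = 9 k$)
$\sqrt{-985793 + \sqrt{312958 + O{\left(-789 - 391 \right)}}} = \sqrt{-985793 + \sqrt{312958 + 9 \left(-789 - 391\right)}} = \sqrt{-985793 + \sqrt{312958 + 9 \left(-1180\right)}} = \sqrt{-985793 + \sqrt{312958 - 10620}} = \sqrt{-985793 + \sqrt{302338}}$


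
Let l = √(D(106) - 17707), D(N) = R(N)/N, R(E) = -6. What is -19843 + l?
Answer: -19843 + I*√49739122/53 ≈ -19843.0 + 133.07*I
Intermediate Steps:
D(N) = -6/N
l = I*√49739122/53 (l = √(-6/106 - 17707) = √(-6*1/106 - 17707) = √(-3/53 - 17707) = √(-938474/53) = I*√49739122/53 ≈ 133.07*I)
-19843 + l = -19843 + I*√49739122/53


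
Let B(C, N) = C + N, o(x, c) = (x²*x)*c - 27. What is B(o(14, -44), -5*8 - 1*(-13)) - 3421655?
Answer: -3542445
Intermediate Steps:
o(x, c) = -27 + c*x³ (o(x, c) = x³*c - 27 = c*x³ - 27 = -27 + c*x³)
B(o(14, -44), -5*8 - 1*(-13)) - 3421655 = ((-27 - 44*14³) + (-5*8 - 1*(-13))) - 3421655 = ((-27 - 44*2744) + (-40 + 13)) - 3421655 = ((-27 - 120736) - 27) - 3421655 = (-120763 - 27) - 3421655 = -120790 - 3421655 = -3542445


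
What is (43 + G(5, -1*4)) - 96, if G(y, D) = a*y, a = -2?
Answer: -63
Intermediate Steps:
G(y, D) = -2*y
(43 + G(5, -1*4)) - 96 = (43 - 2*5) - 96 = (43 - 10) - 96 = 33 - 96 = -63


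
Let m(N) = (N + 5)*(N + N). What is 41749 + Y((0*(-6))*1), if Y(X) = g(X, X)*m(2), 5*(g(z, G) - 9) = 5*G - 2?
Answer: 209949/5 ≈ 41990.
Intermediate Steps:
g(z, G) = 43/5 + G (g(z, G) = 9 + (5*G - 2)/5 = 9 + (-2 + 5*G)/5 = 9 + (-⅖ + G) = 43/5 + G)
m(N) = 2*N*(5 + N) (m(N) = (5 + N)*(2*N) = 2*N*(5 + N))
Y(X) = 1204/5 + 28*X (Y(X) = (43/5 + X)*(2*2*(5 + 2)) = (43/5 + X)*(2*2*7) = (43/5 + X)*28 = 1204/5 + 28*X)
41749 + Y((0*(-6))*1) = 41749 + (1204/5 + 28*((0*(-6))*1)) = 41749 + (1204/5 + 28*(0*1)) = 41749 + (1204/5 + 28*0) = 41749 + (1204/5 + 0) = 41749 + 1204/5 = 209949/5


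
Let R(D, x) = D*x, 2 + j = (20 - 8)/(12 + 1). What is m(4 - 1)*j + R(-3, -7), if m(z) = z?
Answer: 231/13 ≈ 17.769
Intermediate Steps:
j = -14/13 (j = -2 + (20 - 8)/(12 + 1) = -2 + 12/13 = -14/13 ≈ -1.0769)
m(4 - 1)*j + R(-3, -7) = (4 - 1)*(-14/13) - 3*(-7) = 3*(-14/13) + 21 = -42/13 + 21 = 231/13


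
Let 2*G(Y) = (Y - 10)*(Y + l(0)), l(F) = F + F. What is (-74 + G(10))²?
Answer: 5476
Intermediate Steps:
l(F) = 2*F
G(Y) = Y*(-10 + Y)/2 (G(Y) = ((Y - 10)*(Y + 2*0))/2 = ((-10 + Y)*(Y + 0))/2 = ((-10 + Y)*Y)/2 = (Y*(-10 + Y))/2 = Y*(-10 + Y)/2)
(-74 + G(10))² = (-74 + (½)*10*(-10 + 10))² = (-74 + (½)*10*0)² = (-74 + 0)² = (-74)² = 5476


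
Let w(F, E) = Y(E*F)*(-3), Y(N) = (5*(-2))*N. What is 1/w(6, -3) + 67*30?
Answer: 1085399/540 ≈ 2010.0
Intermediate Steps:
Y(N) = -10*N
w(F, E) = 30*E*F (w(F, E) = -10*E*F*(-3) = 30*E*F)
1/w(6, -3) + 67*30 = 1/(30*(-3)*6) + 67*30 = 1/(-540) + 2010 = -1/540 + 2010 = 1085399/540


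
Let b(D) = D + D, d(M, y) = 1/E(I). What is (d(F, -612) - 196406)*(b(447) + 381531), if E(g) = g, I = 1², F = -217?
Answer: -75110182125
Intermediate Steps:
I = 1
d(M, y) = 1 (d(M, y) = 1/1 = 1)
b(D) = 2*D
(d(F, -612) - 196406)*(b(447) + 381531) = (1 - 196406)*(2*447 + 381531) = -196405*(894 + 381531) = -196405*382425 = -75110182125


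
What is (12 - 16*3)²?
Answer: 1296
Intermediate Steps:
(12 - 16*3)² = (12 - 48)² = (-36)² = 1296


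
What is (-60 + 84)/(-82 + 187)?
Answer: 8/35 ≈ 0.22857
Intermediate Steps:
(-60 + 84)/(-82 + 187) = 24/105 = (1/105)*24 = 8/35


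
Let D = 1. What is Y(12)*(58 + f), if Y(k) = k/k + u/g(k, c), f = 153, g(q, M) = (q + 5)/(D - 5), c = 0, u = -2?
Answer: 5275/17 ≈ 310.29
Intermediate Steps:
g(q, M) = -5/4 - q/4 (g(q, M) = (q + 5)/(1 - 5) = (5 + q)/(-4) = (5 + q)*(-¼) = -5/4 - q/4)
Y(k) = 1 - 2/(-5/4 - k/4) (Y(k) = k/k - 2/(-5/4 - k/4) = 1 - 2/(-5/4 - k/4))
Y(12)*(58 + f) = ((13 + 12)/(5 + 12))*(58 + 153) = (25/17)*211 = 5275/17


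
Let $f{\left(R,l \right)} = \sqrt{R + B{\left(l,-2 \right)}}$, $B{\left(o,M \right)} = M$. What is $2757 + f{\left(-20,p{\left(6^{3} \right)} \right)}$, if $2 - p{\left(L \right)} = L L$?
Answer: $2757 + i \sqrt{22} \approx 2757.0 + 4.6904 i$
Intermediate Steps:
$p{\left(L \right)} = 2 - L^{2}$ ($p{\left(L \right)} = 2 - L L = 2 - L^{2}$)
$f{\left(R,l \right)} = \sqrt{-2 + R}$ ($f{\left(R,l \right)} = \sqrt{R - 2} = \sqrt{-2 + R}$)
$2757 + f{\left(-20,p{\left(6^{3} \right)} \right)} = 2757 + \sqrt{-2 - 20} = 2757 + \sqrt{-22} = 2757 + i \sqrt{22}$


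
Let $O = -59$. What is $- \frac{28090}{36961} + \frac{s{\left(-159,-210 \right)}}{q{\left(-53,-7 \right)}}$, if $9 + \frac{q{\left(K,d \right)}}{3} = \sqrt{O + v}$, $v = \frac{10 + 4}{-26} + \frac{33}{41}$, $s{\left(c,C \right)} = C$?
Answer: $\frac{1719841195}{458796893} + \frac{35 i \sqrt{16685565}}{37239} \approx 3.7486 + 3.8392 i$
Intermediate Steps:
$v = \frac{142}{533}$ ($v = 14 \left(- \frac{1}{26}\right) + 33 \cdot \frac{1}{41} = - \frac{7}{13} + \frac{33}{41} = \frac{142}{533} \approx 0.26642$)
$q{\left(K,d \right)} = -27 + \frac{3 i \sqrt{16685565}}{533}$ ($q{\left(K,d \right)} = -27 + 3 \sqrt{-59 + \frac{142}{533}} = -27 + 3 \sqrt{- \frac{31305}{533}} = -27 + 3 \frac{i \sqrt{16685565}}{533} = -27 + \frac{3 i \sqrt{16685565}}{533}$)
$- \frac{28090}{36961} + \frac{s{\left(-159,-210 \right)}}{q{\left(-53,-7 \right)}} = - \frac{28090}{36961} - \frac{210}{-27 + \frac{3 i \sqrt{16685565}}{533}}$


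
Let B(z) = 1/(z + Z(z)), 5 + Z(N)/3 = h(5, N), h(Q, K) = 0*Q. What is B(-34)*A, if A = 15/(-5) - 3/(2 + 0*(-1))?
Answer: 9/98 ≈ 0.091837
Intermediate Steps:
h(Q, K) = 0
Z(N) = -15 (Z(N) = -15 + 3*0 = -15 + 0 = -15)
B(z) = 1/(-15 + z) (B(z) = 1/(z - 15) = 1/(-15 + z))
A = -9/2 (A = 15*(-1/5) - 3/(2 + 0) = -3 - 3/2 = -9/2 ≈ -4.5000)
B(-34)*A = -9/2/(-15 - 34) = -9/2/(-49) = -1/49*(-9/2) = 9/98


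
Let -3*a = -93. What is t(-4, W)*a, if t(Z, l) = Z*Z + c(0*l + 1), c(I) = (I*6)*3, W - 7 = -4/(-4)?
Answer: 1054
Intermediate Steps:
a = 31 (a = -⅓*(-93) = 31)
W = 8 (W = 7 - 4/(-4) = 7 - 4*(-¼) = 7 + 1 = 8)
c(I) = 18*I (c(I) = (6*I)*3 = 18*I)
t(Z, l) = 18 + Z² (t(Z, l) = Z*Z + 18*(0*l + 1) = Z² + 18*(0 + 1) = Z² + 18*1 = Z² + 18 = 18 + Z²)
t(-4, W)*a = (18 + (-4)²)*31 = (18 + 16)*31 = 34*31 = 1054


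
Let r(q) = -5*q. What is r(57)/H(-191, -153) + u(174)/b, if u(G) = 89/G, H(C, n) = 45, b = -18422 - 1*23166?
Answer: -45830065/7236312 ≈ -6.3333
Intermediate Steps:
b = -41588 (b = -18422 - 23166 = -41588)
r(57)/H(-191, -153) + u(174)/b = -5*57/45 + (89/174)/(-41588) = -285*1/45 + (89*(1/174))*(-1/41588) = -19/3 + (89/174)*(-1/41588) = -19/3 - 89/7236312 = -45830065/7236312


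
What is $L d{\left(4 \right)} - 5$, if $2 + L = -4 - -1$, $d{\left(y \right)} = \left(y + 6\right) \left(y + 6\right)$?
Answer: $-505$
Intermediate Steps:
$d{\left(y \right)} = \left(6 + y\right)^{2}$ ($d{\left(y \right)} = \left(6 + y\right) \left(6 + y\right) = \left(6 + y\right)^{2}$)
$L = -5$ ($L = -2 - 3 = -5$)
$L d{\left(4 \right)} - 5 = - 5 \left(6 + 4\right)^{2} - 5 = - 5 \cdot 10^{2} - 5 = \left(-5\right) 100 - 5 = -500 - 5 = -505$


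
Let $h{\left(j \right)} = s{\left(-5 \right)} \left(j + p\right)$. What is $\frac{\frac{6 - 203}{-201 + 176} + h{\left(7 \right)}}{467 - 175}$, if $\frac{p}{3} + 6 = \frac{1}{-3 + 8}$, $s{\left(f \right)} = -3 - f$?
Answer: $- \frac{323}{7300} \approx -0.044247$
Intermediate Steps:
$p = - \frac{87}{5}$ ($p = -18 + \frac{3}{-3 + 8} = -18 + \frac{3}{5} = - \frac{87}{5} \approx -17.4$)
$h{\left(j \right)} = - \frac{174}{5} + 2 j$ ($h{\left(j \right)} = \left(-3 - -5\right) \left(j - \frac{87}{5}\right) = \left(-3 + 5\right) \left(- \frac{87}{5} + j\right) = 2 \left(- \frac{87}{5} + j\right) = - \frac{174}{5} + 2 j$)
$\frac{\frac{6 - 203}{-201 + 176} + h{\left(7 \right)}}{467 - 175} = \frac{\frac{6 - 203}{-201 + 176} + \left(- \frac{174}{5} + 2 \cdot 7\right)}{467 - 175} = \frac{- \frac{197}{-25} + \left(- \frac{174}{5} + 14\right)}{292} = \left(\left(-197\right) \left(- \frac{1}{25}\right) - \frac{104}{5}\right) \frac{1}{292} = \left(\frac{197}{25} - \frac{104}{5}\right) \frac{1}{292} = \left(- \frac{323}{25}\right) \frac{1}{292} = - \frac{323}{7300}$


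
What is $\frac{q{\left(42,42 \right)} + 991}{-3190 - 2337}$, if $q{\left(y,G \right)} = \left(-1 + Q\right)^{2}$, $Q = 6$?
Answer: $- \frac{1016}{5527} \approx -0.18382$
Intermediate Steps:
$q{\left(y,G \right)} = 25$ ($q{\left(y,G \right)} = \left(-1 + 6\right)^{2} = 5^{2} = 25$)
$\frac{q{\left(42,42 \right)} + 991}{-3190 - 2337} = \frac{25 + 991}{-3190 - 2337} = \frac{1016}{-5527} = 1016 \left(- \frac{1}{5527}\right) = - \frac{1016}{5527}$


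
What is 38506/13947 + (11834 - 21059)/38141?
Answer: 1339996271/531952527 ≈ 2.5190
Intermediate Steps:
38506/13947 + (11834 - 21059)/38141 = 38506*(1/13947) - 9225*1/38141 = 38506/13947 - 9225/38141 = 1339996271/531952527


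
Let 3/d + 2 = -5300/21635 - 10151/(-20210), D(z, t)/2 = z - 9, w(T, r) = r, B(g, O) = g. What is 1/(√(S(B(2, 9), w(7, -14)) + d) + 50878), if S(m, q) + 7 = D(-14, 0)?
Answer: 7753632332314/394489314142835541 - I*√1270890388194050987/394489314142835541 ≈ 1.9655e-5 - 2.8577e-9*I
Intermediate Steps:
D(z, t) = -18 + 2*z (D(z, t) = 2*(z - 9) = 2*(-9 + z) = -18 + 2*z)
S(m, q) = -53 (S(m, q) = -7 + (-18 + 2*(-14)) = -7 + (-18 - 28) = -7 - 46 = -53)
d = -262346010/152396563 (d = 3/(-2 + (-5300/21635 - 10151/(-20210))) = 3/(-2 + (-5300*1/21635 - 10151*(-1/20210))) = 3/(-2 + (-1060/4327 + 10151/20210)) = 3/(-2 + 22500777/87448670) = 3/(-152396563/87448670) = 3*(-87448670/152396563) = -262346010/152396563 ≈ -1.7215)
1/(√(S(B(2, 9), w(7, -14)) + d) + 50878) = 1/(√(-53 - 262346010/152396563) + 50878) = 1/(√(-8339363849/152396563) + 50878) = 1/(I*√1270890388194050987/152396563 + 50878) = 1/(50878 + I*√1270890388194050987/152396563)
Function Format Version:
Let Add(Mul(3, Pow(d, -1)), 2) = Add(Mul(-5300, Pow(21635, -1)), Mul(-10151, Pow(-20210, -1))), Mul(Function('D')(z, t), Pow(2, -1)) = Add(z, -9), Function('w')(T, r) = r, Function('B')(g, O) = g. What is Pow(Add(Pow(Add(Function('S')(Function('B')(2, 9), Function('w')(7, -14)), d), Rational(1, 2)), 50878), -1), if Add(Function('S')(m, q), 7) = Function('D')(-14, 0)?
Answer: Add(Rational(7753632332314, 394489314142835541), Mul(Rational(-1, 394489314142835541), I, Pow(1270890388194050987, Rational(1, 2)))) ≈ Add(1.9655e-5, Mul(-2.8577e-9, I))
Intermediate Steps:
Function('D')(z, t) = Add(-18, Mul(2, z)) (Function('D')(z, t) = Mul(2, Add(z, -9)) = Mul(2, Add(-9, z)) = Add(-18, Mul(2, z)))
Function('S')(m, q) = -53 (Function('S')(m, q) = Add(-7, Add(-18, Mul(2, -14))) = Add(-7, Add(-18, -28)) = Add(-7, -46) = -53)
d = Rational(-262346010, 152396563) (d = Mul(3, Pow(Add(-2, Add(Mul(-5300, Pow(21635, -1)), Mul(-10151, Pow(-20210, -1)))), -1)) = Mul(3, Pow(Add(-2, Add(Mul(-5300, Rational(1, 21635)), Mul(-10151, Rational(-1, 20210)))), -1)) = Mul(3, Pow(Add(-2, Add(Rational(-1060, 4327), Rational(10151, 20210))), -1)) = Mul(3, Pow(Add(-2, Rational(22500777, 87448670)), -1)) = Mul(3, Pow(Rational(-152396563, 87448670), -1)) = Mul(3, Rational(-87448670, 152396563)) = Rational(-262346010, 152396563) ≈ -1.7215)
Pow(Add(Pow(Add(Function('S')(Function('B')(2, 9), Function('w')(7, -14)), d), Rational(1, 2)), 50878), -1) = Pow(Add(Pow(Add(-53, Rational(-262346010, 152396563)), Rational(1, 2)), 50878), -1) = Pow(Add(Pow(Rational(-8339363849, 152396563), Rational(1, 2)), 50878), -1) = Pow(Add(Mul(Rational(1, 152396563), I, Pow(1270890388194050987, Rational(1, 2))), 50878), -1) = Pow(Add(50878, Mul(Rational(1, 152396563), I, Pow(1270890388194050987, Rational(1, 2)))), -1)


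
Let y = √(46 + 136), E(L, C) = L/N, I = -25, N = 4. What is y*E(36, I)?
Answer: 9*√182 ≈ 121.42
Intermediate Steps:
E(L, C) = L/4
y = √182 ≈ 13.491
y*E(36, I) = √182*((¼)*36) = √182*9 = 9*√182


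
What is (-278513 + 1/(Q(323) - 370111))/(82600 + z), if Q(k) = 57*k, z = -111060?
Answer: 97953022101/10009382000 ≈ 9.7861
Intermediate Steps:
(-278513 + 1/(Q(323) - 370111))/(82600 + z) = (-278513 + 1/(57*323 - 370111))/(82600 - 111060) = (-278513 + 1/(18411 - 370111))/(-28460) = (-278513 + 1/(-351700))*(-1/28460) = (-278513 - 1/351700)*(-1/28460) = -97953022101/351700*(-1/28460) = 97953022101/10009382000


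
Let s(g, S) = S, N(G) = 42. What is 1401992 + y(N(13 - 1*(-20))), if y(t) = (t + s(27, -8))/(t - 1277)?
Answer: 1731460086/1235 ≈ 1.4020e+6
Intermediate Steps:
y(t) = (-8 + t)/(-1277 + t) (y(t) = (t - 8)/(t - 1277) = (-8 + t)/(-1277 + t))
1401992 + y(N(13 - 1*(-20))) = 1401992 + (-8 + 42)/(-1277 + 42) = 1401992 + 34/(-1235) = 1401992 - 1/1235*34 = 1401992 - 34/1235 = 1731460086/1235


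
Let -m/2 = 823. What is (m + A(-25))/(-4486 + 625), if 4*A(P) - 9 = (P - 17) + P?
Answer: 123/286 ≈ 0.43007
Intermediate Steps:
m = -1646 (m = -2*823 = -1646)
A(P) = -2 + P/2 (A(P) = 9/4 + ((P - 17) + P)/4 = 9/4 + ((-17 + P) + P)/4 = 9/4 + (-17 + 2*P)/4 = 9/4 + (-17/4 + P/2) = -2 + P/2)
(m + A(-25))/(-4486 + 625) = (-1646 + (-2 + (½)*(-25)))/(-4486 + 625) = (-1646 + (-2 - 25/2))/(-3861) = (-1646 - 29/2)*(-1/3861) = -3321/2*(-1/3861) = 123/286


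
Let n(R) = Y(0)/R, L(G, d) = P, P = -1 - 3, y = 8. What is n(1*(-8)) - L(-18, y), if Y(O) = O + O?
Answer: 4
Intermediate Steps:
Y(O) = 2*O
P = -4
L(G, d) = -4
n(R) = 0 (n(R) = (2*0)/R = 0/R = 0)
n(1*(-8)) - L(-18, y) = 0 - 1*(-4) = 0 + 4 = 4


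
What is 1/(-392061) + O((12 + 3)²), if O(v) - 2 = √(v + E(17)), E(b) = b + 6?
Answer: 784121/392061 + 2*√62 ≈ 17.748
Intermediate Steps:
E(b) = 6 + b
O(v) = 2 + √(23 + v) (O(v) = 2 + √(v + (6 + 17)) = 2 + √(v + 23) = 2 + √(23 + v))
1/(-392061) + O((12 + 3)²) = 1/(-392061) + (2 + √(23 + (12 + 3)²)) = -1/392061 + (2 + √(23 + 15²)) = -1/392061 + (2 + √(23 + 225)) = -1/392061 + (2 + √248) = -1/392061 + (2 + 2*√62) = 784121/392061 + 2*√62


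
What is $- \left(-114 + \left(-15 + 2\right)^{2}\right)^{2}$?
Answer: $-3025$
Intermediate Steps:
$- \left(-114 + \left(-15 + 2\right)^{2}\right)^{2} = - \left(-114 + \left(-13\right)^{2}\right)^{2} = - \left(-114 + 169\right)^{2} = - 55^{2} = \left(-1\right) 3025 = -3025$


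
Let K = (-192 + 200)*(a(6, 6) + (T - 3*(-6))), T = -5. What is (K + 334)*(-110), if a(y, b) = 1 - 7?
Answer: -42900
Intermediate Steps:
a(y, b) = -6
K = 56 (K = (-192 + 200)*(-6 + (-5 - 3*(-6))) = 8*(-6 + (-5 + 18)) = 8*(-6 + 13) = 8*7 = 56)
(K + 334)*(-110) = (56 + 334)*(-110) = 390*(-110) = -42900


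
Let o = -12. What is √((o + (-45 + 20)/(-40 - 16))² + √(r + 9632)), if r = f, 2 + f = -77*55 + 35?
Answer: √(418609 + 3136*√5430)/56 ≈ 14.394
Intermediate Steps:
f = -4202 (f = -2 + (-77*55 + 35) = -2 + (-4235 + 35) = -2 - 4200 = -4202)
r = -4202
√((o + (-45 + 20)/(-40 - 16))² + √(r + 9632)) = √((-12 + (-45 + 20)/(-40 - 16))² + √(-4202 + 9632)) = √((-12 - 25/(-56))² + √5430) = √((-12 - 25*(-1/56))² + √5430) = √((-12 + 25/56)² + √5430) = √((-647/56)² + √5430) = √(418609/3136 + √5430)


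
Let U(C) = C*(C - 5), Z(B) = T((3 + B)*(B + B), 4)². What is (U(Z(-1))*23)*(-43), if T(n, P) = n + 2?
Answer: 3956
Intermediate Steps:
T(n, P) = 2 + n
Z(B) = (2 + 2*B*(3 + B))² (Z(B) = (2 + (3 + B)*(B + B))² = (2 + (3 + B)*(2*B))² = (2 + 2*B*(3 + B))²)
U(C) = C*(-5 + C)
(U(Z(-1))*23)*(-43) = (((4*(1 - (3 - 1))²)*(-5 + 4*(1 - (3 - 1))²))*23)*(-43) = (((4*(1 - 1*2)²)*(-5 + 4*(1 - 1*2)²))*23)*(-43) = (((4*(1 - 2)²)*(-5 + 4*(1 - 2)²))*23)*(-43) = (((4*(-1)²)*(-5 + 4*(-1)²))*23)*(-43) = (((4*1)*(-5 + 4*1))*23)*(-43) = ((4*(-5 + 4))*23)*(-43) = ((4*(-1))*23)*(-43) = -4*23*(-43) = -92*(-43) = 3956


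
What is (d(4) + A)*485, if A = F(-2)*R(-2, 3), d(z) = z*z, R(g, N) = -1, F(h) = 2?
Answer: 6790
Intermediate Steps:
d(z) = z²
A = -2 (A = 2*(-1) = -2)
(d(4) + A)*485 = (4² - 2)*485 = (16 - 2)*485 = 14*485 = 6790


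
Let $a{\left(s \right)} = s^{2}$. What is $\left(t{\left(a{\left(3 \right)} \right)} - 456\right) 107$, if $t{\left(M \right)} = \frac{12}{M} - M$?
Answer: $- \frac{148837}{3} \approx -49612.0$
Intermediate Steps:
$t{\left(M \right)} = - M + \frac{12}{M}$
$\left(t{\left(a{\left(3 \right)} \right)} - 456\right) 107 = \left(\left(- 3^{2} + \frac{12}{3^{2}}\right) - 456\right) 107 = \left(\left(\left(-1\right) 9 + \frac{12}{9}\right) - 456\right) 107 = \left(\left(-9 + 12 \cdot \frac{1}{9}\right) - 456\right) 107 = \left(\left(-9 + \frac{4}{3}\right) - 456\right) 107 = \left(- \frac{23}{3} - 456\right) 107 = \left(- \frac{1391}{3}\right) 107 = - \frac{148837}{3}$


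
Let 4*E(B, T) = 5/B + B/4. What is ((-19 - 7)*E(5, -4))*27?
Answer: -3159/8 ≈ -394.88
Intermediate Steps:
E(B, T) = B/16 + 5/(4*B) (E(B, T) = (5/B + B/4)/4 = B/16 + 5/(4*B))
((-19 - 7)*E(5, -4))*27 = ((-19 - 7)*((1/16)*(20 + 5²)/5))*27 = -13*(20 + 25)/(8*5)*27 = -13*45/(8*5)*27 = -26*9/16*27 = -117/8*27 = -3159/8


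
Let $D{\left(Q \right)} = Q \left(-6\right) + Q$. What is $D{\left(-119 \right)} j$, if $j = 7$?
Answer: $4165$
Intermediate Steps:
$D{\left(Q \right)} = - 5 Q$ ($D{\left(Q \right)} = - 6 Q + Q = - 5 Q$)
$D{\left(-119 \right)} j = \left(-5\right) \left(-119\right) 7 = 595 \cdot 7 = 4165$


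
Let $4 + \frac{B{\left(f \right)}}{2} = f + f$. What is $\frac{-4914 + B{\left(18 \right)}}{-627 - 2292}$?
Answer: $\frac{4850}{2919} \approx 1.6615$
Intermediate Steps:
$B{\left(f \right)} = -8 + 4 f$ ($B{\left(f \right)} = -8 + 2 \left(f + f\right) = -8 + 2 \cdot 2 f = -8 + 4 f$)
$\frac{-4914 + B{\left(18 \right)}}{-627 - 2292} = \frac{-4914 + \left(-8 + 4 \cdot 18\right)}{-627 - 2292} = \frac{-4914 + \left(-8 + 72\right)}{-2919} = \left(-4914 + 64\right) \left(- \frac{1}{2919}\right) = \left(-4850\right) \left(- \frac{1}{2919}\right) = \frac{4850}{2919}$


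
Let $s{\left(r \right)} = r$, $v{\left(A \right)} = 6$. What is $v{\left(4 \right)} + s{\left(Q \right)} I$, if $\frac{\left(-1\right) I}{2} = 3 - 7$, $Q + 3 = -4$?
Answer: $-50$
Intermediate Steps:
$Q = -7$ ($Q = -3 - 4 = -7$)
$I = 8$ ($I = - 2 \left(3 - 7\right) = \left(-2\right) \left(-4\right) = 8$)
$v{\left(4 \right)} + s{\left(Q \right)} I = 6 - 56 = -50$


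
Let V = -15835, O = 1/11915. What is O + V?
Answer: -188674024/11915 ≈ -15835.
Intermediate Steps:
O = 1/11915 ≈ 8.3928e-5
O + V = 1/11915 - 15835 = -188674024/11915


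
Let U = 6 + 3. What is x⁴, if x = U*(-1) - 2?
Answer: 14641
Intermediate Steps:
U = 9
x = -11 (x = 9*(-1) - 2 = -9 - 2 = -11)
x⁴ = (-11)⁴ = 14641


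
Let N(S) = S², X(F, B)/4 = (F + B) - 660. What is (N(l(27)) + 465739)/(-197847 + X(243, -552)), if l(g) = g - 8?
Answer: -466100/201723 ≈ -2.3106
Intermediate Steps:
l(g) = -8 + g
X(F, B) = -2640 + 4*B + 4*F (X(F, B) = 4*((F + B) - 660) = 4*((B + F) - 660) = 4*(-660 + B + F) = -2640 + 4*B + 4*F)
(N(l(27)) + 465739)/(-197847 + X(243, -552)) = ((-8 + 27)² + 465739)/(-197847 + (-2640 + 4*(-552) + 4*243)) = (19² + 465739)/(-197847 + (-2640 - 2208 + 972)) = (361 + 465739)/(-197847 - 3876) = 466100/(-201723) = 466100*(-1/201723) = -466100/201723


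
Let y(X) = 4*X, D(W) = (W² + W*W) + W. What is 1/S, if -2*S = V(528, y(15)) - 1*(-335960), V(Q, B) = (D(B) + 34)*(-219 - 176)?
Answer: 1/1272585 ≈ 7.8580e-7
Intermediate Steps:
D(W) = W + 2*W² (D(W) = (W² + W²) + W = 2*W² + W = W + 2*W²)
V(Q, B) = -13430 - 395*B*(1 + 2*B) (V(Q, B) = (B*(1 + 2*B) + 34)*(-219 - 176) = (34 + B*(1 + 2*B))*(-395) = -13430 - 395*B*(1 + 2*B))
S = 1272585 (S = -((-13430 - 395*4*15*(1 + 2*(4*15))) - 1*(-335960))/2 = -((-13430 - 395*60*(1 + 2*60)) + 335960)/2 = -((-13430 - 395*60*(1 + 120)) + 335960)/2 = -((-13430 - 395*60*121) + 335960)/2 = -((-13430 - 2867700) + 335960)/2 = -(-2881130 + 335960)/2 = -½*(-2545170) = 1272585)
1/S = 1/1272585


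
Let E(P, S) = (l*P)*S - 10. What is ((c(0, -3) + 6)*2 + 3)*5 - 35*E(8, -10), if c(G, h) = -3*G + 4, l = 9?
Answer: 25665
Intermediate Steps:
c(G, h) = 4 - 3*G
E(P, S) = -10 + 9*P*S (E(P, S) = (9*P)*S - 10 = 9*P*S - 10 = -10 + 9*P*S)
((c(0, -3) + 6)*2 + 3)*5 - 35*E(8, -10) = (((4 - 3*0) + 6)*2 + 3)*5 - 35*(-10 + 9*8*(-10)) = (((4 + 0) + 6)*2 + 3)*5 - 35*(-10 - 720) = ((4 + 6)*2 + 3)*5 - 35*(-730) = (10*2 + 3)*5 + 25550 = (20 + 3)*5 + 25550 = 23*5 + 25550 = 115 + 25550 = 25665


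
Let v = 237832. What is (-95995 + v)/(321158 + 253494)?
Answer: 141837/574652 ≈ 0.24682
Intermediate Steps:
(-95995 + v)/(321158 + 253494) = (-95995 + 237832)/(321158 + 253494) = 141837/574652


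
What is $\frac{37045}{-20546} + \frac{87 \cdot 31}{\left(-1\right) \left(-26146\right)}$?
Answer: $- \frac{228291502}{134298929} \approx -1.6999$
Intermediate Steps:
$\frac{37045}{-20546} + \frac{87 \cdot 31}{\left(-1\right) \left(-26146\right)} = 37045 \left(- \frac{1}{20546}\right) + \frac{2697}{26146} = - \frac{37045}{20546} + 2697 \cdot \frac{1}{26146} = - \frac{37045}{20546} + \frac{2697}{26146} = - \frac{228291502}{134298929}$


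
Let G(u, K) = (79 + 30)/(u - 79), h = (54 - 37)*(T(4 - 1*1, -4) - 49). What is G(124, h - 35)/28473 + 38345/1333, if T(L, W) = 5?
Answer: 49131018622/1707952905 ≈ 28.766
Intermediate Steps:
h = -748 (h = (54 - 37)*(5 - 49) = 17*(-44) = -748)
G(u, K) = 109/(-79 + u)
G(124, h - 35)/28473 + 38345/1333 = (109/(-79 + 124))/28473 + 38345/1333 = (109/45)*(1/28473) + 38345*(1/1333) = (109*(1/45))*(1/28473) + 38345/1333 = (109/45)*(1/28473) + 38345/1333 = 109/1281285 + 38345/1333 = 49131018622/1707952905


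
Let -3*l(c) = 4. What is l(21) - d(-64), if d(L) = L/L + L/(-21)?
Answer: -113/21 ≈ -5.3810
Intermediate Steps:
l(c) = -4/3 (l(c) = -⅓*4 = -4/3)
d(L) = 1 - L/21 (d(L) = 1 + L*(-1/21) = 1 - L/21)
l(21) - d(-64) = -4/3 - (1 - 1/21*(-64)) = -4/3 - (1 + 64/21) = -4/3 - 1*85/21 = -4/3 - 85/21 = -113/21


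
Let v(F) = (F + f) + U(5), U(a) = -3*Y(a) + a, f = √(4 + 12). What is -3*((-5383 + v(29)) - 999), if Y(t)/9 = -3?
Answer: 18789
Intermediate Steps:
Y(t) = -27 (Y(t) = 9*(-3) = -27)
f = 4 (f = √16 = 4)
U(a) = 81 + a (U(a) = -3*(-27) + a = 81 + a)
v(F) = 90 + F (v(F) = (F + 4) + (81 + 5) = (4 + F) + 86 = 90 + F)
-3*((-5383 + v(29)) - 999) = -3*((-5383 + (90 + 29)) - 999) = -3*((-5383 + 119) - 999) = -3*(-5264 - 999) = -3*(-6263) = 18789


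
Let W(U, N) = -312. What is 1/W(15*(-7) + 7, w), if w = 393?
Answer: -1/312 ≈ -0.0032051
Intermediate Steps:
1/W(15*(-7) + 7, w) = 1/(-312) = -1/312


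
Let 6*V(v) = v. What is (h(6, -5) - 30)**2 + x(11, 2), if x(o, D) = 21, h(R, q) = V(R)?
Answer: 862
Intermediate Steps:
V(v) = v/6
h(R, q) = R/6
(h(6, -5) - 30)**2 + x(11, 2) = ((1/6)*6 - 30)**2 + 21 = (1 - 30)**2 + 21 = (-29)**2 + 21 = 841 + 21 = 862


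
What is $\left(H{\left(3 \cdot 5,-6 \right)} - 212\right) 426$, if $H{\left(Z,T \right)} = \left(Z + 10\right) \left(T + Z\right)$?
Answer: $5538$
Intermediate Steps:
$H{\left(Z,T \right)} = \left(10 + Z\right) \left(T + Z\right)$
$\left(H{\left(3 \cdot 5,-6 \right)} - 212\right) 426 = \left(\left(\left(3 \cdot 5\right)^{2} + 10 \left(-6\right) + 10 \cdot 3 \cdot 5 - 6 \cdot 3 \cdot 5\right) - 212\right) 426 = \left(\left(15^{2} - 60 + 10 \cdot 15 - 90\right) - 212\right) 426 = \left(\left(225 - 60 + 150 - 90\right) - 212\right) 426 = \left(225 - 212\right) 426 = 13 \cdot 426 = 5538$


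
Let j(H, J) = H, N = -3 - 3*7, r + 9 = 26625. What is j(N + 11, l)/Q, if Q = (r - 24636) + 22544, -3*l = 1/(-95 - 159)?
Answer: -13/24524 ≈ -0.00053009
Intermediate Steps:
r = 26616 (r = -9 + 26625 = 26616)
N = -24 (N = -3 - 21 = -24)
l = 1/762 (l = -1/(3*(-95 - 159)) = -⅓/(-254) = -⅓*(-1/254) = 1/762 ≈ 0.0013123)
Q = 24524 (Q = (26616 - 24636) + 22544 = 1980 + 22544 = 24524)
j(N + 11, l)/Q = (-24 + 11)/24524 = -13*1/24524 = -13/24524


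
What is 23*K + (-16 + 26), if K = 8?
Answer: 194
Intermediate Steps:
23*K + (-16 + 26) = 23*8 + (-16 + 26) = 184 + 10 = 194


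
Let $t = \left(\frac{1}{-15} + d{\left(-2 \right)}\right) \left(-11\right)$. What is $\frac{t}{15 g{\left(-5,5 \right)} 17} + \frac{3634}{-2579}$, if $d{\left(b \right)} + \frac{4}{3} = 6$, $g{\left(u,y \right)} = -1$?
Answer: $- \frac{3980863}{3288225} \approx -1.2106$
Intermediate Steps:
$d{\left(b \right)} = \frac{14}{3}$ ($d{\left(b \right)} = - \frac{4}{3} + 6 = \frac{14}{3}$)
$t = - \frac{253}{5}$ ($t = \left(\frac{1}{-15} + \frac{14}{3}\right) \left(-11\right) = \left(- \frac{1}{15} + \frac{14}{3}\right) \left(-11\right) = \frac{23}{5} \left(-11\right) = - \frac{253}{5} \approx -50.6$)
$\frac{t}{15 g{\left(-5,5 \right)} 17} + \frac{3634}{-2579} = - \frac{253}{5 \cdot 15 \left(-1\right) 17} + \frac{3634}{-2579} = - \frac{253}{5 \left(\left(-15\right) 17\right)} + 3634 \left(- \frac{1}{2579}\right) = - \frac{253}{5 \left(-255\right)} - \frac{3634}{2579} = \left(- \frac{253}{5}\right) \left(- \frac{1}{255}\right) - \frac{3634}{2579} = \frac{253}{1275} - \frac{3634}{2579} = - \frac{3980863}{3288225}$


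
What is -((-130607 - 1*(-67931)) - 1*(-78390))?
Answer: -15714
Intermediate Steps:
-((-130607 - 1*(-67931)) - 1*(-78390)) = -((-130607 + 67931) + 78390) = -(-62676 + 78390) = -1*15714 = -15714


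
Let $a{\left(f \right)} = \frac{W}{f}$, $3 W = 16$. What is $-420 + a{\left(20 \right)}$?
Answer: $- \frac{6296}{15} \approx -419.73$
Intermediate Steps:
$W = \frac{16}{3}$ ($W = \frac{1}{3} \cdot 16 = \frac{16}{3} \approx 5.3333$)
$a{\left(f \right)} = \frac{16}{3 f}$
$-420 + a{\left(20 \right)} = -420 + \frac{16}{3 \cdot 20} = -420 + \frac{16}{3} \cdot \frac{1}{20} = -420 + \frac{4}{15} = - \frac{6296}{15}$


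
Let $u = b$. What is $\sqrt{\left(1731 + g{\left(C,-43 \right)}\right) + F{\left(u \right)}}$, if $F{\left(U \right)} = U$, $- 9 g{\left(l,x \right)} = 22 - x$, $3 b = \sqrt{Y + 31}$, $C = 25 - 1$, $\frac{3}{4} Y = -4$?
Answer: $\frac{\sqrt{15514 + \sqrt{231}}}{3} \approx 41.539$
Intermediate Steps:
$Y = - \frac{16}{3}$ ($Y = \frac{4}{3} \left(-4\right) = - \frac{16}{3} \approx -5.3333$)
$C = 24$ ($C = 25 - 1 = 24$)
$b = \frac{\sqrt{231}}{9}$ ($b = \frac{\sqrt{- \frac{16}{3} + 31}}{3} = \frac{\sqrt{\frac{77}{3}}}{3} = \frac{\frac{1}{3} \sqrt{231}}{3} = \frac{\sqrt{231}}{9} \approx 1.6887$)
$g{\left(l,x \right)} = - \frac{22}{9} + \frac{x}{9}$ ($g{\left(l,x \right)} = - \frac{22 - x}{9} = - \frac{22}{9} + \frac{x}{9}$)
$u = \frac{\sqrt{231}}{9} \approx 1.6887$
$\sqrt{\left(1731 + g{\left(C,-43 \right)}\right) + F{\left(u \right)}} = \sqrt{\left(1731 + \left(- \frac{22}{9} + \frac{1}{9} \left(-43\right)\right)\right) + \frac{\sqrt{231}}{9}} = \sqrt{\left(1731 - \frac{65}{9}\right) + \frac{\sqrt{231}}{9}} = \sqrt{\frac{15514}{9} + \frac{\sqrt{231}}{9}}$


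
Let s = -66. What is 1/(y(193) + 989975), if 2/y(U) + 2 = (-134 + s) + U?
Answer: 9/8909773 ≈ 1.0101e-6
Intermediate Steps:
y(U) = 2/(-202 + U) (y(U) = 2/(-2 + ((-134 - 66) + U)) = 2/(-2 + (-200 + U)) = 2/(-202 + U))
1/(y(193) + 989975) = 1/(2/(-202 + 193) + 989975) = 1/(2/(-9) + 989975) = 1/(2*(-1/9) + 989975) = 1/(-2/9 + 989975) = 1/(8909773/9) = 9/8909773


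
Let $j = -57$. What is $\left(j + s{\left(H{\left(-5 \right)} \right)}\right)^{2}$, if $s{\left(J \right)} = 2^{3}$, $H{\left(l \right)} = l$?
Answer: $2401$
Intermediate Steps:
$s{\left(J \right)} = 8$
$\left(j + s{\left(H{\left(-5 \right)} \right)}\right)^{2} = \left(-57 + 8\right)^{2} = \left(-49\right)^{2} = 2401$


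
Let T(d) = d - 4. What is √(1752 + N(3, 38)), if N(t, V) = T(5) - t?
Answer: 5*√70 ≈ 41.833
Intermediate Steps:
T(d) = -4 + d
N(t, V) = 1 - t (N(t, V) = (-4 + 5) - t = 1 - t)
√(1752 + N(3, 38)) = √(1752 + (1 - 1*3)) = √(1752 + (1 - 3)) = √(1752 - 2) = √1750 = 5*√70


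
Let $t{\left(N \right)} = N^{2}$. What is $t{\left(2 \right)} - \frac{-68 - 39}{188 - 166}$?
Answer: $\frac{195}{22} \approx 8.8636$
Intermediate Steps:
$t{\left(2 \right)} - \frac{-68 - 39}{188 - 166} = 2^{2} - \frac{-68 - 39}{188 - 166} = 4 - - \frac{107}{22} = 4 + \frac{107}{22} = \frac{195}{22}$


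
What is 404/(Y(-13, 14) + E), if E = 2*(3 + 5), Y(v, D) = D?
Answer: 202/15 ≈ 13.467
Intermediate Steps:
E = 16 (E = 2*8 = 16)
404/(Y(-13, 14) + E) = 404/(14 + 16) = 404/30 = 404*(1/30) = 202/15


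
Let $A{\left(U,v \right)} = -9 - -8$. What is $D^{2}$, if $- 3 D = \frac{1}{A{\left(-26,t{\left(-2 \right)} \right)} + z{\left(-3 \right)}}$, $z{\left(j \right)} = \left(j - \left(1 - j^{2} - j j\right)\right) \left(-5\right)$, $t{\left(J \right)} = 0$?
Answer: $\frac{1}{45369} \approx 2.2041 \cdot 10^{-5}$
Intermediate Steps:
$A{\left(U,v \right)} = -1$ ($A{\left(U,v \right)} = -9 + 8 = -1$)
$z{\left(j \right)} = 5 - 10 j^{2} - 5 j$ ($z{\left(j \right)} = \left(j + \left(\left(j^{2} + j^{2}\right) - 1\right)\right) \left(-5\right) = \left(j + \left(2 j^{2} - 1\right)\right) \left(-5\right) = \left(j + \left(-1 + 2 j^{2}\right)\right) \left(-5\right) = \left(-1 + j + 2 j^{2}\right) \left(-5\right) = 5 - 10 j^{2} - 5 j$)
$D = \frac{1}{213}$ ($D = - \frac{1}{3 \left(-1 - \left(-20 + 90\right)\right)} = - \frac{1}{3 \left(-1 + \left(5 - 90 + 15\right)\right)} = - \frac{1}{3 \left(-1 - 70\right)} = - \frac{1}{3 \left(-71\right)} = \left(- \frac{1}{3}\right) \left(- \frac{1}{71}\right) = \frac{1}{213} \approx 0.0046948$)
$D^{2} = \left(\frac{1}{213}\right)^{2} = \frac{1}{45369}$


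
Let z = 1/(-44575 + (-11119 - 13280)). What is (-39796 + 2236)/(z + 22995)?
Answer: -2590663440/1586057129 ≈ -1.6334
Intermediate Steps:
z = -1/68974 (z = 1/(-44575 - 24399) = 1/(-68974) = -1/68974 ≈ -1.4498e-5)
(-39796 + 2236)/(z + 22995) = (-39796 + 2236)/(-1/68974 + 22995) = -37560/1586057129/68974 = -37560*68974/1586057129 = -2590663440/1586057129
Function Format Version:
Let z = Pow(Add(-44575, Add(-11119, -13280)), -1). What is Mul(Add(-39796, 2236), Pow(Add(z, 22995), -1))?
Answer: Rational(-2590663440, 1586057129) ≈ -1.6334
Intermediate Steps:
z = Rational(-1, 68974) (z = Pow(Add(-44575, -24399), -1) = Pow(-68974, -1) = Rational(-1, 68974) ≈ -1.4498e-5)
Mul(Add(-39796, 2236), Pow(Add(z, 22995), -1)) = Mul(Add(-39796, 2236), Pow(Add(Rational(-1, 68974), 22995), -1)) = Mul(-37560, Pow(Rational(1586057129, 68974), -1)) = Mul(-37560, Rational(68974, 1586057129)) = Rational(-2590663440, 1586057129)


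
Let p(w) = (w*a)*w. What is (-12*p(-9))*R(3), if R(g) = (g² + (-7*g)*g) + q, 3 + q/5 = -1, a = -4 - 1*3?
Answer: -503496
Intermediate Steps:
a = -7 (a = -4 - 3 = -7)
q = -20 (q = -15 + 5*(-1) = -15 - 5 = -20)
p(w) = -7*w² (p(w) = (w*(-7))*w = (-7*w)*w = -7*w²)
R(g) = -20 - 6*g² (R(g) = (g² + (-7*g)*g) - 20 = (g² - 7*g²) - 20 = -6*g² - 20 = -20 - 6*g²)
(-12*p(-9))*R(3) = (-(-84)*(-9)²)*(-20 - 6*3²) = (-(-84)*81)*(-20 - 6*9) = (-12*(-567))*(-20 - 54) = 6804*(-74) = -503496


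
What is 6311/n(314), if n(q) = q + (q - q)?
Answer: 6311/314 ≈ 20.099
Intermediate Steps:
n(q) = q (n(q) = q + 0 = q)
6311/n(314) = 6311/314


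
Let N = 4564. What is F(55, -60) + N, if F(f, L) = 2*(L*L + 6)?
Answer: 11776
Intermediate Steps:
F(f, L) = 12 + 2*L² (F(f, L) = 2*(L² + 6) = 2*(6 + L²) = 12 + 2*L²)
F(55, -60) + N = (12 + 2*(-60)²) + 4564 = (12 + 2*3600) + 4564 = (12 + 7200) + 4564 = 7212 + 4564 = 11776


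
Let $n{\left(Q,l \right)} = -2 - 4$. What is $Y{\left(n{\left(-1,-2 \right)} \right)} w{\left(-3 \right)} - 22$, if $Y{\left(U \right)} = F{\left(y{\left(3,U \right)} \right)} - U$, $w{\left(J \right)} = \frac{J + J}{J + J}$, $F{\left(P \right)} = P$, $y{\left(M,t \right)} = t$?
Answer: $-22$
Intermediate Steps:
$n{\left(Q,l \right)} = -6$
$w{\left(J \right)} = 1$ ($w{\left(J \right)} = \frac{2 J}{2 J} = 2 J \frac{1}{2 J} = 1$)
$Y{\left(U \right)} = 0$ ($Y{\left(U \right)} = U - U = 0$)
$Y{\left(n{\left(-1,-2 \right)} \right)} w{\left(-3 \right)} - 22 = 0 \cdot 1 - 22 = 0 - 22 = -22$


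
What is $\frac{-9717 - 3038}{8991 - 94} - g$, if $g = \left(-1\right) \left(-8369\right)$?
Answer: $- \frac{74471748}{8897} \approx -8370.4$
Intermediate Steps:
$g = 8369$
$\frac{-9717 - 3038}{8991 - 94} - g = \frac{-9717 - 3038}{8991 - 94} - 8369 = - \frac{12755}{8897} - 8369 = - \frac{74471748}{8897}$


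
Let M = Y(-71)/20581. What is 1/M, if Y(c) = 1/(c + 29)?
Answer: -864402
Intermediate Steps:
Y(c) = 1/(29 + c)
M = -1/864402 (M = 1/((29 - 71)*20581) = (1/20581)/(-42) = -1/42*1/20581 = -1/864402 ≈ -1.1569e-6)
1/M = 1/(-1/864402) = -864402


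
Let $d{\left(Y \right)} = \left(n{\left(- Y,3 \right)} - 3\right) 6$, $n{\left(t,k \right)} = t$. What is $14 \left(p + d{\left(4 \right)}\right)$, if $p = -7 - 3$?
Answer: $-728$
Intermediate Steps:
$d{\left(Y \right)} = -18 - 6 Y$ ($d{\left(Y \right)} = \left(- Y - 3\right) 6 = \left(-3 - Y\right) 6 = -18 - 6 Y$)
$p = -10$
$14 \left(p + d{\left(4 \right)}\right) = 14 \left(-10 - 42\right) = 14 \left(-52\right) = -728$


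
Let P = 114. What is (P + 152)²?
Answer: 70756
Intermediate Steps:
(P + 152)² = (114 + 152)² = 266² = 70756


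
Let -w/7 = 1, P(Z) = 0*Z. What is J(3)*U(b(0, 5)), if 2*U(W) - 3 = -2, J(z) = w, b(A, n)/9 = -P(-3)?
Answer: -7/2 ≈ -3.5000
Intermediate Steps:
P(Z) = 0
b(A, n) = 0 (b(A, n) = 9*(-1*0) = 9*0 = 0)
w = -7 (w = -7*1 = -7)
J(z) = -7
U(W) = ½ (U(W) = 3/2 + (½)*(-2) = 3/2 - 1 = ½)
J(3)*U(b(0, 5)) = -7*½ = -7/2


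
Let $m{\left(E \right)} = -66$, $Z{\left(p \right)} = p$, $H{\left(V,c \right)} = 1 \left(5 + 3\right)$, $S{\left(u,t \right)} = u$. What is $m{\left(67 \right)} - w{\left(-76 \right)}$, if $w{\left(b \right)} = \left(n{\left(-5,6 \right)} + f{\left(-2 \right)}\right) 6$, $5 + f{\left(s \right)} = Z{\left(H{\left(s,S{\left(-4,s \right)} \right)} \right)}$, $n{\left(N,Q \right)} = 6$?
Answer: $-120$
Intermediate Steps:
$H{\left(V,c \right)} = 8$ ($H{\left(V,c \right)} = 1 \cdot 8 = 8$)
$f{\left(s \right)} = 3$ ($f{\left(s \right)} = -5 + 8 = 3$)
$w{\left(b \right)} = 54$ ($w{\left(b \right)} = \left(6 + 3\right) 6 = 9 \cdot 6 = 54$)
$m{\left(67 \right)} - w{\left(-76 \right)} = -66 - 54 = -120$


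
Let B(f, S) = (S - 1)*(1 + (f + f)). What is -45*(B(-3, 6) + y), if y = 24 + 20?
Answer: -855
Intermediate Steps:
y = 44
B(f, S) = (1 + 2*f)*(-1 + S) (B(f, S) = (-1 + S)*(1 + 2*f) = (1 + 2*f)*(-1 + S))
-45*(B(-3, 6) + y) = -45*((-1 + 6 - 2*(-3) + 2*6*(-3)) + 44) = -45*((-1 + 6 + 6 - 36) + 44) = -45*(-25 + 44) = -45*19 = -855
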